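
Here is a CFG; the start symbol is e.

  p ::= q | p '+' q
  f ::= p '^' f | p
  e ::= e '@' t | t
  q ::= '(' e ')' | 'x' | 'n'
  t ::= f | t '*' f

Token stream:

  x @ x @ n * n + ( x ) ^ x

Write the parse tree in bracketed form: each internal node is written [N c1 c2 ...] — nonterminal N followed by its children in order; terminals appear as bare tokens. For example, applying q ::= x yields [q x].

[e [e [e [t [f [p [q x]]]]] @ [t [f [p [q x]]]]] @ [t [t [f [p [q n]]]] * [f [p [p [q n]] + [q ( [e [t [f [p [q x]]]]] )]] ^ [f [p [q x]]]]]]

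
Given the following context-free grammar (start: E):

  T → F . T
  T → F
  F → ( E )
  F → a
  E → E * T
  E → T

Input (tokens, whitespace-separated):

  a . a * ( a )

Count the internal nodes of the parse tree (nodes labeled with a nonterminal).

[E [E [T [F a] . [T [F a]]]] * [T [F ( [E [T [F a]]] )]]]

11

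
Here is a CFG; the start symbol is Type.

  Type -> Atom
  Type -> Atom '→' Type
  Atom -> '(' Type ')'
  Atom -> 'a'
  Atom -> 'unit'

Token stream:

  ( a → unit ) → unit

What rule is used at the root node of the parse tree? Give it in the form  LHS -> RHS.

[Type [Atom ( [Type [Atom a] → [Type [Atom unit]]] )] → [Type [Atom unit]]]

Type -> Atom '→' Type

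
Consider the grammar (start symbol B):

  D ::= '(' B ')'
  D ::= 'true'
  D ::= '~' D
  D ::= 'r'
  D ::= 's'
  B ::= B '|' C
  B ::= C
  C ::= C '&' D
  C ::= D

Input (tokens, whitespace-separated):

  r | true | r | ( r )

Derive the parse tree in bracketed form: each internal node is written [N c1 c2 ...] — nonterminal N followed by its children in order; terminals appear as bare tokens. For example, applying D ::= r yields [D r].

[B [B [B [B [C [D r]]] | [C [D true]]] | [C [D r]]] | [C [D ( [B [C [D r]]] )]]]

B
B | C
B | C | C
B | C | C | C
C | C | C | C
D | C | C | C
r | C | C | C
r | D | C | C
r | true | C | C
r | true | D | C
r | true | r | C
r | true | r | D
r | true | r | ( B )
r | true | r | ( C )
r | true | r | ( D )
r | true | r | ( r )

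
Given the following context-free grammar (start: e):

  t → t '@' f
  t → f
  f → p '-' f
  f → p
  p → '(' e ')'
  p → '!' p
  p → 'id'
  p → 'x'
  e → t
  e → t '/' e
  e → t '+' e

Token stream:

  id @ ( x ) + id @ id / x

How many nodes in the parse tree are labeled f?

[e [t [t [f [p id]]] @ [f [p ( [e [t [f [p x]]]] )]]] + [e [t [t [f [p id]]] @ [f [p id]]] / [e [t [f [p x]]]]]]

6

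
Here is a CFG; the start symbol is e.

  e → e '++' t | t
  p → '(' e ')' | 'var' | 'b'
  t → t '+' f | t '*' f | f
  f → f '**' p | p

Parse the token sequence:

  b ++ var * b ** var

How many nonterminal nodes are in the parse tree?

[e [e [t [f [p b]]]] ++ [t [t [f [p var]]] * [f [f [p b]] ** [p var]]]]

13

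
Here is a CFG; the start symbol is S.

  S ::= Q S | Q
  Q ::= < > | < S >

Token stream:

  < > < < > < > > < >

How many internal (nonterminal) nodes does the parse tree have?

10

[S [Q < >] [S [Q < [S [Q < >] [S [Q < >]]] >] [S [Q < >]]]]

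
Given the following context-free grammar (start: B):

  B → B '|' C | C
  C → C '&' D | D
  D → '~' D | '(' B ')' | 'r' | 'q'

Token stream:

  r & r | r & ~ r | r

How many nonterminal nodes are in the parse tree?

[B [B [B [C [C [D r]] & [D r]]] | [C [C [D r]] & [D ~ [D r]]]] | [C [D r]]]

14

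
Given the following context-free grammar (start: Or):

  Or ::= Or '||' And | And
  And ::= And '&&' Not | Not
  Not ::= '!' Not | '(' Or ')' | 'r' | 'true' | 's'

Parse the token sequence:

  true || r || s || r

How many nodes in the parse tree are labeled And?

4

[Or [Or [Or [Or [And [Not true]]] || [And [Not r]]] || [And [Not s]]] || [And [Not r]]]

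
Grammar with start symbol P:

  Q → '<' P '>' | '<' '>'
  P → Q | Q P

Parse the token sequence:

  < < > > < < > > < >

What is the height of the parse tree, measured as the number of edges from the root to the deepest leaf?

5

[P [Q < [P [Q < >]] >] [P [Q < [P [Q < >]] >] [P [Q < >]]]]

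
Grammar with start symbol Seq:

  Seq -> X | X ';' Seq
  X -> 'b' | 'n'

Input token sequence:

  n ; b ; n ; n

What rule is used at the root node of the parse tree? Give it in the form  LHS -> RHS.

Seq -> X ';' Seq

[Seq [X n] ; [Seq [X b] ; [Seq [X n] ; [Seq [X n]]]]]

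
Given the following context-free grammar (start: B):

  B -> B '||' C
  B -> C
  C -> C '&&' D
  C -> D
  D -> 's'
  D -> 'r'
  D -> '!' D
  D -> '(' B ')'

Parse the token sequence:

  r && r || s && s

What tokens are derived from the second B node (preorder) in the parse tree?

r && r

[B [B [C [C [D r]] && [D r]]] || [C [C [D s]] && [D s]]]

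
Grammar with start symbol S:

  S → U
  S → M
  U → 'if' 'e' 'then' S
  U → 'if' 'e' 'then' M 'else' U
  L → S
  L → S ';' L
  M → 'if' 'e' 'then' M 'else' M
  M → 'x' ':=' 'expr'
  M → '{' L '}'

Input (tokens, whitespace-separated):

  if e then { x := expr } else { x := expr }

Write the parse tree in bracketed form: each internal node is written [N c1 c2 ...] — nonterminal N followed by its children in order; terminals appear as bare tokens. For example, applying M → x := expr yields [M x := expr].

S
M
if e then M else M
if e then { L } else M
if e then { S } else M
if e then { M } else M
if e then { x := expr } else M
if e then { x := expr } else { L }
if e then { x := expr } else { S }
if e then { x := expr } else { M }
if e then { x := expr } else { x := expr }

[S [M if e then [M { [L [S [M x := expr]]] }] else [M { [L [S [M x := expr]]] }]]]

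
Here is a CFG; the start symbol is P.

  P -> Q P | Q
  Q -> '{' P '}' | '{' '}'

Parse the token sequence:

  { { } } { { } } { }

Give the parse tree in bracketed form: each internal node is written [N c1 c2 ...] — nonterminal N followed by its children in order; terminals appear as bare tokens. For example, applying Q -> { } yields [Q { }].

P
Q P
{ P } P
{ Q } P
{ { } } P
{ { } } Q P
{ { } } { P } P
{ { } } { Q } P
{ { } } { { } } P
{ { } } { { } } Q
{ { } } { { } } { }

[P [Q { [P [Q { }]] }] [P [Q { [P [Q { }]] }] [P [Q { }]]]]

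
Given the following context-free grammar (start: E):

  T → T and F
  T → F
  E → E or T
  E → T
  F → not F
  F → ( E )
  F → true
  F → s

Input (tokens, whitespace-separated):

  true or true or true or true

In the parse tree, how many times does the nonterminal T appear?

4

[E [E [E [E [T [F true]]] or [T [F true]]] or [T [F true]]] or [T [F true]]]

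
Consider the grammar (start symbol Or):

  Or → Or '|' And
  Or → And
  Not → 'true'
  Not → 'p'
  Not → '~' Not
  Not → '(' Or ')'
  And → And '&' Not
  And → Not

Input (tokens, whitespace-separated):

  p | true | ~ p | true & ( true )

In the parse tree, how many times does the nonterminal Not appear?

[Or [Or [Or [Or [And [Not p]]] | [And [Not true]]] | [And [Not ~ [Not p]]]] | [And [And [Not true]] & [Not ( [Or [And [Not true]]] )]]]

7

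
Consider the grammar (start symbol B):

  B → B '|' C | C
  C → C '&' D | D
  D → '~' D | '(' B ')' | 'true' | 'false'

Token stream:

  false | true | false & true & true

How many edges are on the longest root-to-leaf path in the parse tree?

5

[B [B [B [C [D false]]] | [C [D true]]] | [C [C [C [D false]] & [D true]] & [D true]]]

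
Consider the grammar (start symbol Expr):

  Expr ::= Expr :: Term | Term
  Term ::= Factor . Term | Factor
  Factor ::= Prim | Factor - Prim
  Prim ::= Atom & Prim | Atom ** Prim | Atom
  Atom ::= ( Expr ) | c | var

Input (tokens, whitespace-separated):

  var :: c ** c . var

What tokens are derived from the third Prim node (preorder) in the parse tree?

c

[Expr [Expr [Term [Factor [Prim [Atom var]]]]] :: [Term [Factor [Prim [Atom c] ** [Prim [Atom c]]]] . [Term [Factor [Prim [Atom var]]]]]]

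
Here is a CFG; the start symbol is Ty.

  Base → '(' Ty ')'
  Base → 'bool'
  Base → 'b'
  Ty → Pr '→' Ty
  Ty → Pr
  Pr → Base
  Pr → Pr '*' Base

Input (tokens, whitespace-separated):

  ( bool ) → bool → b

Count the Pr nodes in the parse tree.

4

[Ty [Pr [Base ( [Ty [Pr [Base bool]]] )]] → [Ty [Pr [Base bool]] → [Ty [Pr [Base b]]]]]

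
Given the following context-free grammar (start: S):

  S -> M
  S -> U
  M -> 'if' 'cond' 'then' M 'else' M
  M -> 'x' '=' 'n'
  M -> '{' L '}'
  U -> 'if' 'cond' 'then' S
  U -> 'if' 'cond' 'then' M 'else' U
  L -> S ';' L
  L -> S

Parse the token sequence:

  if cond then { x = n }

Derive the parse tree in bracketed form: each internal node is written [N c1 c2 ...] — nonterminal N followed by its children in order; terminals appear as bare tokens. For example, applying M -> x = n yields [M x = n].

S
U
if cond then S
if cond then M
if cond then { L }
if cond then { S }
if cond then { M }
if cond then { x = n }

[S [U if cond then [S [M { [L [S [M x = n]]] }]]]]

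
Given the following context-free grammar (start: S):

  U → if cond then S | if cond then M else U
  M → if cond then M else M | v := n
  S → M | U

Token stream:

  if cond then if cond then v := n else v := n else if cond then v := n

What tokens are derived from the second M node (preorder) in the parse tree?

[S [U if cond then [M if cond then [M v := n] else [M v := n]] else [U if cond then [S [M v := n]]]]]

v := n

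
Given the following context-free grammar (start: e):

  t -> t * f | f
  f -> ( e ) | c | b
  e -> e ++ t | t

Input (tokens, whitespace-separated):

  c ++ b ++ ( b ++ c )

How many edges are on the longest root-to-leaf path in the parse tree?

7

[e [e [e [t [f c]]] ++ [t [f b]]] ++ [t [f ( [e [e [t [f b]]] ++ [t [f c]]] )]]]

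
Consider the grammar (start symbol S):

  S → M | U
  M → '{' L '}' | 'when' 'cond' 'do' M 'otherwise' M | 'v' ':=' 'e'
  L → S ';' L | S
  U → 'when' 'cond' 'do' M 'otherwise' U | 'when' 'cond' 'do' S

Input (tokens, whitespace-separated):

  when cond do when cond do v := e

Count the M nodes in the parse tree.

1

[S [U when cond do [S [U when cond do [S [M v := e]]]]]]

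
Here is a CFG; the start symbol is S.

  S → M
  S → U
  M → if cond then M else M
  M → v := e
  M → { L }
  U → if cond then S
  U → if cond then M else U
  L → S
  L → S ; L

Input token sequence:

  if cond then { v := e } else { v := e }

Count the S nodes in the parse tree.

3

[S [M if cond then [M { [L [S [M v := e]]] }] else [M { [L [S [M v := e]]] }]]]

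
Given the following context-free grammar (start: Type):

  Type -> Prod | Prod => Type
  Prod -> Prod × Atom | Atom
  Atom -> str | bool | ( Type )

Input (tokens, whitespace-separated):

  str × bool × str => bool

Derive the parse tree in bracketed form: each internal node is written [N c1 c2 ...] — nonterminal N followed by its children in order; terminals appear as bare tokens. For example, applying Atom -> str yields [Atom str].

Type
Prod => Type
Prod × Atom => Type
Prod × Atom × Atom => Type
Atom × Atom × Atom => Type
str × Atom × Atom => Type
str × bool × Atom => Type
str × bool × str => Type
str × bool × str => Prod
str × bool × str => Atom
str × bool × str => bool

[Type [Prod [Prod [Prod [Atom str]] × [Atom bool]] × [Atom str]] => [Type [Prod [Atom bool]]]]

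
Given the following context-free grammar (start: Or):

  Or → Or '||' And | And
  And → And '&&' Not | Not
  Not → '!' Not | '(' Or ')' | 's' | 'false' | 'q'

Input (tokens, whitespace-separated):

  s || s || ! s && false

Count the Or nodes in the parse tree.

[Or [Or [Or [And [Not s]]] || [And [Not s]]] || [And [And [Not ! [Not s]]] && [Not false]]]

3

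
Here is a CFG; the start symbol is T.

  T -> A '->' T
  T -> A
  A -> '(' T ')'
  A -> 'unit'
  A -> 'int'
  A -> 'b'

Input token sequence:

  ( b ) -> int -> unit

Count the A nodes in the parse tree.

4

[T [A ( [T [A b]] )] -> [T [A int] -> [T [A unit]]]]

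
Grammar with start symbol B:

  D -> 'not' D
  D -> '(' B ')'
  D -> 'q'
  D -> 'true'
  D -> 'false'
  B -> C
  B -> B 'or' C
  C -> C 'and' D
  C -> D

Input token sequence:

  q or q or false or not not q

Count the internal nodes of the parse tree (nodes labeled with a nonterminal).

14

[B [B [B [B [C [D q]]] or [C [D q]]] or [C [D false]]] or [C [D not [D not [D q]]]]]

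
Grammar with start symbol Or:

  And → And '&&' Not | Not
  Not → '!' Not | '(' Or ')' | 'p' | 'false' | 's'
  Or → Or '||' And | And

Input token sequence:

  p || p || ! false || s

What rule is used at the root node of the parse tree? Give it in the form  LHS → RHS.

Or → Or '||' And

[Or [Or [Or [Or [And [Not p]]] || [And [Not p]]] || [And [Not ! [Not false]]]] || [And [Not s]]]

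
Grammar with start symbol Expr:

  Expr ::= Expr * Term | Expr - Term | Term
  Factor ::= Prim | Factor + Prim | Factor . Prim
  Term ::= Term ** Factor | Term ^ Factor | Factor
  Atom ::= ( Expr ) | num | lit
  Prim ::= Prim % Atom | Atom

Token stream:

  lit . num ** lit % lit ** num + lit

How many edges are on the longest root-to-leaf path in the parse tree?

[Expr [Term [Term [Term [Factor [Factor [Prim [Atom lit]]] . [Prim [Atom num]]]] ** [Factor [Prim [Prim [Atom lit]] % [Atom lit]]]] ** [Factor [Factor [Prim [Atom num]]] + [Prim [Atom lit]]]]]

8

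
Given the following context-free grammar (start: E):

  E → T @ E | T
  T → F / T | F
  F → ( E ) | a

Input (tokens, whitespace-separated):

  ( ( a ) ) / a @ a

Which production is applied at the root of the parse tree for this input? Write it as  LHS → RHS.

[E [T [F ( [E [T [F ( [E [T [F a]]] )]]] )] / [T [F a]]] @ [E [T [F a]]]]

E → T @ E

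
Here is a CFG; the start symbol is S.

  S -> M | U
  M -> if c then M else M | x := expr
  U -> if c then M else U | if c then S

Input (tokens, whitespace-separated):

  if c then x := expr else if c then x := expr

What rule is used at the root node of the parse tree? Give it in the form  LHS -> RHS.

[S [U if c then [M x := expr] else [U if c then [S [M x := expr]]]]]

S -> U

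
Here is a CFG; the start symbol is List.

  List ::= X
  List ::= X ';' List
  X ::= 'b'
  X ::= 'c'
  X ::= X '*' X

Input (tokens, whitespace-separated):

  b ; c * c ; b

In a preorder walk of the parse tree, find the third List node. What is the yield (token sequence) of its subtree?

[List [X b] ; [List [X [X c] * [X c]] ; [List [X b]]]]

b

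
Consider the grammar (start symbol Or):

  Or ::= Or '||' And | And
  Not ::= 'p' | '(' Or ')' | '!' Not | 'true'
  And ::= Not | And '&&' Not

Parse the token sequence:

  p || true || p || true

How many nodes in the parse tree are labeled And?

4

[Or [Or [Or [Or [And [Not p]]] || [And [Not true]]] || [And [Not p]]] || [And [Not true]]]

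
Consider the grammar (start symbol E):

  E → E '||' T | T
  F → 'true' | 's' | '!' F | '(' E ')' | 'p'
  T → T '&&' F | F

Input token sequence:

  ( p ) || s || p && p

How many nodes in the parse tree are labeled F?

5

[E [E [E [T [F ( [E [T [F p]]] )]]] || [T [F s]]] || [T [T [F p]] && [F p]]]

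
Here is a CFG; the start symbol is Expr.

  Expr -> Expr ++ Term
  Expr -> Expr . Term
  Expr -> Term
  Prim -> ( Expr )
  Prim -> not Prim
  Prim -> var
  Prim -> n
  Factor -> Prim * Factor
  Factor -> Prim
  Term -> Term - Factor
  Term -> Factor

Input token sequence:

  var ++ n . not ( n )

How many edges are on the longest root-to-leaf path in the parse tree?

[Expr [Expr [Expr [Term [Factor [Prim var]]]] ++ [Term [Factor [Prim n]]]] . [Term [Factor [Prim not [Prim ( [Expr [Term [Factor [Prim n]]]] )]]]]]

9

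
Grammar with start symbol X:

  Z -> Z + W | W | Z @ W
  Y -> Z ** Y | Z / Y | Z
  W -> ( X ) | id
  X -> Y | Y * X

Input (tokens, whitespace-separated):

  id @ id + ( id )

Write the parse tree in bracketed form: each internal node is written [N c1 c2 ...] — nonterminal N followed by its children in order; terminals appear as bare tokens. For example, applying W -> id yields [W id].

X
Y
Z
Z + W
Z @ W + W
W @ W + W
id @ W + W
id @ id + W
id @ id + ( X )
id @ id + ( Y )
id @ id + ( Z )
id @ id + ( W )
id @ id + ( id )

[X [Y [Z [Z [Z [W id]] @ [W id]] + [W ( [X [Y [Z [W id]]]] )]]]]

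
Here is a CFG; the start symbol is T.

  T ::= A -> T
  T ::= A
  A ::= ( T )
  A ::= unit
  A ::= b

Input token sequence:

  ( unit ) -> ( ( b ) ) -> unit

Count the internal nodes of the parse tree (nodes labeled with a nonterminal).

[T [A ( [T [A unit]] )] -> [T [A ( [T [A ( [T [A b]] )]] )] -> [T [A unit]]]]

12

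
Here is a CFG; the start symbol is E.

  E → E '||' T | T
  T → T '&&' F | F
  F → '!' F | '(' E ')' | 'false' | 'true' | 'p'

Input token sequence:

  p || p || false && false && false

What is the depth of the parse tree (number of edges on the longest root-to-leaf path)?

5

[E [E [E [T [F p]]] || [T [F p]]] || [T [T [T [F false]] && [F false]] && [F false]]]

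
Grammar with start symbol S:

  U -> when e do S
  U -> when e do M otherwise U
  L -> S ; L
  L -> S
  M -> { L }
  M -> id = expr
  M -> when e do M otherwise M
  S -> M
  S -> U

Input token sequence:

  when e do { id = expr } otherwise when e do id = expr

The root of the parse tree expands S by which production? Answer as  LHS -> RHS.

S -> U

[S [U when e do [M { [L [S [M id = expr]]] }] otherwise [U when e do [S [M id = expr]]]]]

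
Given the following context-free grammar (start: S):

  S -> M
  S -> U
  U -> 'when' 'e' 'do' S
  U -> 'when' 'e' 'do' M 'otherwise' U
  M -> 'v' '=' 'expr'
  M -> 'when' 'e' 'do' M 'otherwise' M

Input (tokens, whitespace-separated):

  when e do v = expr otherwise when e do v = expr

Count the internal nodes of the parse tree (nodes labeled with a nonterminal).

6

[S [U when e do [M v = expr] otherwise [U when e do [S [M v = expr]]]]]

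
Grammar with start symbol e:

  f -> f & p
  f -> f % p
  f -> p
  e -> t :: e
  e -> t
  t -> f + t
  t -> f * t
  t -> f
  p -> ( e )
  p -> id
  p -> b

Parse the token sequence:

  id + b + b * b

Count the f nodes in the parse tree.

4

[e [t [f [p id]] + [t [f [p b]] + [t [f [p b]] * [t [f [p b]]]]]]]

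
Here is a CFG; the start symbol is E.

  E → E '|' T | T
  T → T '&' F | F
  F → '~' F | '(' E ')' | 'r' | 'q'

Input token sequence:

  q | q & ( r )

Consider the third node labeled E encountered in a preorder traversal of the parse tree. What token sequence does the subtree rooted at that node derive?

r

[E [E [T [F q]]] | [T [T [F q]] & [F ( [E [T [F r]]] )]]]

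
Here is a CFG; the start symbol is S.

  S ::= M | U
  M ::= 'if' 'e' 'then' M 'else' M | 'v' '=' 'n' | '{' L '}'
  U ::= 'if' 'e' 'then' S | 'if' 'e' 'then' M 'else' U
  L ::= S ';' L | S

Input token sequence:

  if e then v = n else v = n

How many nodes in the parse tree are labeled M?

[S [M if e then [M v = n] else [M v = n]]]

3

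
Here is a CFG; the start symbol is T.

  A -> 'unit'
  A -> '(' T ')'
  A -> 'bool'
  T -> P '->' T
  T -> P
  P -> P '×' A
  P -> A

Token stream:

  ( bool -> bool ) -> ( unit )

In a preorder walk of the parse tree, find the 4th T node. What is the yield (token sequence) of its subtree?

[T [P [A ( [T [P [A bool]] -> [T [P [A bool]]]] )]] -> [T [P [A ( [T [P [A unit]]] )]]]]

( unit )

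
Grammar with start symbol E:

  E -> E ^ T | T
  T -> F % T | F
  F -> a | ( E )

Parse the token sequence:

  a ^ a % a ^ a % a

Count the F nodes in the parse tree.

[E [E [E [T [F a]]] ^ [T [F a] % [T [F a]]]] ^ [T [F a] % [T [F a]]]]

5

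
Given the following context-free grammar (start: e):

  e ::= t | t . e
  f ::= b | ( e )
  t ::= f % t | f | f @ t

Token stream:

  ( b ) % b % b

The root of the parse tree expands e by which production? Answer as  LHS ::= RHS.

[e [t [f ( [e [t [f b]]] )] % [t [f b] % [t [f b]]]]]

e ::= t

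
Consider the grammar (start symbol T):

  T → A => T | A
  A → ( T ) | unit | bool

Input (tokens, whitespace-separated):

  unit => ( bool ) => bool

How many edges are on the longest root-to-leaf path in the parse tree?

5

[T [A unit] => [T [A ( [T [A bool]] )] => [T [A bool]]]]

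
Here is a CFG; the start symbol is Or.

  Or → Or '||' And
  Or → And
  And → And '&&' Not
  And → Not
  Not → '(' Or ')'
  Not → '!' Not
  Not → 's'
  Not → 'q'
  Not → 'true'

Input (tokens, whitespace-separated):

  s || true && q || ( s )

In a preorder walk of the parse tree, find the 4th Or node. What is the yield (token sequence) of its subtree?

[Or [Or [Or [And [Not s]]] || [And [And [Not true]] && [Not q]]] || [And [Not ( [Or [And [Not s]]] )]]]

s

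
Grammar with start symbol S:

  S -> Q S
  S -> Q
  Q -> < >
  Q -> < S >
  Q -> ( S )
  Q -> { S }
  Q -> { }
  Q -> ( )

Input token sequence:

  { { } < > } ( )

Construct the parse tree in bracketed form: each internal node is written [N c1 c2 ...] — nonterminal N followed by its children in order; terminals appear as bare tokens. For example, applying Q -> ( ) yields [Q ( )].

S
Q S
{ S } S
{ Q S } S
{ { } S } S
{ { } Q } S
{ { } < > } S
{ { } < > } Q
{ { } < > } ( )

[S [Q { [S [Q { }] [S [Q < >]]] }] [S [Q ( )]]]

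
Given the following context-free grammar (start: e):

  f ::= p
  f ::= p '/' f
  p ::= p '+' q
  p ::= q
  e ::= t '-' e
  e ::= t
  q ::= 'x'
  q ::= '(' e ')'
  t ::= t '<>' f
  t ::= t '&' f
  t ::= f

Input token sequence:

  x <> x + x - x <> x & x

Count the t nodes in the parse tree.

[e [t [t [f [p [q x]]]] <> [f [p [p [q x]] + [q x]]]] - [e [t [t [t [f [p [q x]]]] <> [f [p [q x]]]] & [f [p [q x]]]]]]

5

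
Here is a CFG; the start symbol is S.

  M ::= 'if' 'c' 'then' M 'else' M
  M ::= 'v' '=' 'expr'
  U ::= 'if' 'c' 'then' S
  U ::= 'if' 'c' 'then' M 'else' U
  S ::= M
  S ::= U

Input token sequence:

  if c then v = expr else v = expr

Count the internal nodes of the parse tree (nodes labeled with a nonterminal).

4

[S [M if c then [M v = expr] else [M v = expr]]]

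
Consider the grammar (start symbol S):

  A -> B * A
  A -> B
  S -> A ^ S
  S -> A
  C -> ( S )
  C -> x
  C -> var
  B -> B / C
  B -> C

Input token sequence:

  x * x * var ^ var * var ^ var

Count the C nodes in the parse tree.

6

[S [A [B [C x]] * [A [B [C x]] * [A [B [C var]]]]] ^ [S [A [B [C var]] * [A [B [C var]]]] ^ [S [A [B [C var]]]]]]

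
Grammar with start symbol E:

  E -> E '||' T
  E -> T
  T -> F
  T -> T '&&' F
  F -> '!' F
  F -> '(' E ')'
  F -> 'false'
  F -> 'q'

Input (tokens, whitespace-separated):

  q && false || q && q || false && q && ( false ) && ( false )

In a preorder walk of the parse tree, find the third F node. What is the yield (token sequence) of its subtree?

[E [E [E [T [T [F q]] && [F false]]] || [T [T [F q]] && [F q]]] || [T [T [T [T [F false]] && [F q]] && [F ( [E [T [F false]]] )]] && [F ( [E [T [F false]]] )]]]

q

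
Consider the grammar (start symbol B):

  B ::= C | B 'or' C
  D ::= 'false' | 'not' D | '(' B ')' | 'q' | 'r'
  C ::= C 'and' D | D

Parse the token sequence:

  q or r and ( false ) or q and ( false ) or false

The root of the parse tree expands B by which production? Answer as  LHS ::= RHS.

[B [B [B [B [C [D q]]] or [C [C [D r]] and [D ( [B [C [D false]]] )]]] or [C [C [D q]] and [D ( [B [C [D false]]] )]]] or [C [D false]]]

B ::= B 'or' C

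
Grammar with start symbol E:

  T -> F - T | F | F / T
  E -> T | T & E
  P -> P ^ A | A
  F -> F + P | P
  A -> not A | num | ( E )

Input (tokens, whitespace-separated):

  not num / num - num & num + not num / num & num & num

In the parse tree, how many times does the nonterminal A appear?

10

[E [T [F [P [A not [A num]]]] / [T [F [P [A num]]] - [T [F [P [A num]]]]]] & [E [T [F [F [P [A num]]] + [P [A not [A num]]]] / [T [F [P [A num]]]]] & [E [T [F [P [A num]]]] & [E [T [F [P [A num]]]]]]]]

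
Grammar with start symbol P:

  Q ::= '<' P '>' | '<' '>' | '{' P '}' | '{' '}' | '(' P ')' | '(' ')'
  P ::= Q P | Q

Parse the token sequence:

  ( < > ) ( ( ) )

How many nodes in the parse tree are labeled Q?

4

[P [Q ( [P [Q < >]] )] [P [Q ( [P [Q ( )]] )]]]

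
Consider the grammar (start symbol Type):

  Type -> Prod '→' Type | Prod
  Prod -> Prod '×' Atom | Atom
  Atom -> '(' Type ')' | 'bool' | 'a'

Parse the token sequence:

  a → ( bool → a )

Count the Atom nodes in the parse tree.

4

[Type [Prod [Atom a]] → [Type [Prod [Atom ( [Type [Prod [Atom bool]] → [Type [Prod [Atom a]]]] )]]]]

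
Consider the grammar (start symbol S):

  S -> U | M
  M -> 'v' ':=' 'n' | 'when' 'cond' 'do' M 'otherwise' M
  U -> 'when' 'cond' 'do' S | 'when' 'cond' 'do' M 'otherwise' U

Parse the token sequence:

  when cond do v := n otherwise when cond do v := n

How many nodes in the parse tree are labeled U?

[S [U when cond do [M v := n] otherwise [U when cond do [S [M v := n]]]]]

2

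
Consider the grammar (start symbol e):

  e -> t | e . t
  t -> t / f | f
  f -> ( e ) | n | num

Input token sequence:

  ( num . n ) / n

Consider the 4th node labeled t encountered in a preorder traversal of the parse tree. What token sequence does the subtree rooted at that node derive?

[e [t [t [f ( [e [e [t [f num]]] . [t [f n]]] )]] / [f n]]]

n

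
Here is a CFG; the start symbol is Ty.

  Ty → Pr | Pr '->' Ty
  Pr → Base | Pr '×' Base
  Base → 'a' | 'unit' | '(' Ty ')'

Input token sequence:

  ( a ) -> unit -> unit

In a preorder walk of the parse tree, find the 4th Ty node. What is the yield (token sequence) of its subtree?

[Ty [Pr [Base ( [Ty [Pr [Base a]]] )]] -> [Ty [Pr [Base unit]] -> [Ty [Pr [Base unit]]]]]

unit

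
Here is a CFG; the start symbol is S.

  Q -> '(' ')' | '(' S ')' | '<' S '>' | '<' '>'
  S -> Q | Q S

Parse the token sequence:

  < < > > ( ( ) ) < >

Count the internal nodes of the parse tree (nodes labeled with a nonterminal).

[S [Q < [S [Q < >]] >] [S [Q ( [S [Q ( )]] )] [S [Q < >]]]]

10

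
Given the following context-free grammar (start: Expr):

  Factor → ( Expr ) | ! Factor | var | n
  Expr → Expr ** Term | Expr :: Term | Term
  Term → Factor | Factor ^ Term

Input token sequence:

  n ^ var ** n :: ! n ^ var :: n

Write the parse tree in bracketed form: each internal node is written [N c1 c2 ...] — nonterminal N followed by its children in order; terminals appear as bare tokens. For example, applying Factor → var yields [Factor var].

Expr
Expr :: Term
Expr :: Term :: Term
Expr ** Term :: Term :: Term
Term ** Term :: Term :: Term
Factor ^ Term ** Term :: Term :: Term
n ^ Term ** Term :: Term :: Term
n ^ Factor ** Term :: Term :: Term
n ^ var ** Term :: Term :: Term
n ^ var ** Factor :: Term :: Term
n ^ var ** n :: Term :: Term
n ^ var ** n :: Factor ^ Term :: Term
n ^ var ** n :: ! Factor ^ Term :: Term
n ^ var ** n :: ! n ^ Term :: Term
n ^ var ** n :: ! n ^ Factor :: Term
n ^ var ** n :: ! n ^ var :: Term
n ^ var ** n :: ! n ^ var :: Factor
n ^ var ** n :: ! n ^ var :: n

[Expr [Expr [Expr [Expr [Term [Factor n] ^ [Term [Factor var]]]] ** [Term [Factor n]]] :: [Term [Factor ! [Factor n]] ^ [Term [Factor var]]]] :: [Term [Factor n]]]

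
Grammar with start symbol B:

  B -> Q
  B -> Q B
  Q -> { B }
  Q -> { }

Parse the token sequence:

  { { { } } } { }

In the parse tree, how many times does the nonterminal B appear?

4

[B [Q { [B [Q { [B [Q { }]] }]] }] [B [Q { }]]]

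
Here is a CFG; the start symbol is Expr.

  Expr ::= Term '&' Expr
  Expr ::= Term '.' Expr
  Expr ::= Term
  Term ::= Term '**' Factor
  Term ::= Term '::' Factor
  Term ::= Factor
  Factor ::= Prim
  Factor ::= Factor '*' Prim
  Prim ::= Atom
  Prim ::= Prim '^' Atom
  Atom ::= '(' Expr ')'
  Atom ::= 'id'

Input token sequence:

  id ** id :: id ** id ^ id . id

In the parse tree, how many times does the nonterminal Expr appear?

[Expr [Term [Term [Term [Term [Factor [Prim [Atom id]]]] ** [Factor [Prim [Atom id]]]] :: [Factor [Prim [Atom id]]]] ** [Factor [Prim [Prim [Atom id]] ^ [Atom id]]]] . [Expr [Term [Factor [Prim [Atom id]]]]]]

2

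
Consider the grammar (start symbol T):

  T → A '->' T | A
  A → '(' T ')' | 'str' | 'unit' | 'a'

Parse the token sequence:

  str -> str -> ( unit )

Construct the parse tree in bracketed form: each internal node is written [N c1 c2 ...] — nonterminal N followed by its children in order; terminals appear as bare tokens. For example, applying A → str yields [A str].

T
A -> T
str -> T
str -> A -> T
str -> str -> T
str -> str -> A
str -> str -> ( T )
str -> str -> ( A )
str -> str -> ( unit )

[T [A str] -> [T [A str] -> [T [A ( [T [A unit]] )]]]]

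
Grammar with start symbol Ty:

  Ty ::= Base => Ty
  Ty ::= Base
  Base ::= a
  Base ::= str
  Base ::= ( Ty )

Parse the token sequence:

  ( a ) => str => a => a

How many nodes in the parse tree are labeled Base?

5

[Ty [Base ( [Ty [Base a]] )] => [Ty [Base str] => [Ty [Base a] => [Ty [Base a]]]]]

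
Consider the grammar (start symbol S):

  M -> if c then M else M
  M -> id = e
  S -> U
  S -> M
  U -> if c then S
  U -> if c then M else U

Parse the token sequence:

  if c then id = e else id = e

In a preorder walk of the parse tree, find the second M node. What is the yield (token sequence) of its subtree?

[S [M if c then [M id = e] else [M id = e]]]

id = e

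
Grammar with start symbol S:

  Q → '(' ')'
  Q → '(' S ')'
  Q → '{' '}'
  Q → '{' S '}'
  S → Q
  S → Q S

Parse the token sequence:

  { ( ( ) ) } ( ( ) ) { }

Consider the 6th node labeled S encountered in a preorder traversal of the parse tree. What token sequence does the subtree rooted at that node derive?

[S [Q { [S [Q ( [S [Q ( )]] )]] }] [S [Q ( [S [Q ( )]] )] [S [Q { }]]]]

{ }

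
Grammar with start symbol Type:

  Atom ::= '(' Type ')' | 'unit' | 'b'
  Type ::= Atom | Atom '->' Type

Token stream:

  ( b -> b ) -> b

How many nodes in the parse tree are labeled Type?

[Type [Atom ( [Type [Atom b] -> [Type [Atom b]]] )] -> [Type [Atom b]]]

4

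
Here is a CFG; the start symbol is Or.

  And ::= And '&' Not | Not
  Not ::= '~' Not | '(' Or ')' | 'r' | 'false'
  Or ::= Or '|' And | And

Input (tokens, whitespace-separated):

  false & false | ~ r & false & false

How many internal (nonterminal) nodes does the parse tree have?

13

[Or [Or [And [And [Not false]] & [Not false]]] | [And [And [And [Not ~ [Not r]]] & [Not false]] & [Not false]]]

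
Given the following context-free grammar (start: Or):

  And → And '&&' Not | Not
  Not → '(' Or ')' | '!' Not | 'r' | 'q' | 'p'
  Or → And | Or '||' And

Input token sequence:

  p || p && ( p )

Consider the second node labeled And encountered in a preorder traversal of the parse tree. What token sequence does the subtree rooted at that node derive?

p && ( p )

[Or [Or [And [Not p]]] || [And [And [Not p]] && [Not ( [Or [And [Not p]]] )]]]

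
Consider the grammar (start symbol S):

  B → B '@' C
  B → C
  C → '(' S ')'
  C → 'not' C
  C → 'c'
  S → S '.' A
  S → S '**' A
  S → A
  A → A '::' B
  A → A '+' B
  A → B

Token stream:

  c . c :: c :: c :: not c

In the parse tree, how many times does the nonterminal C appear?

6

[S [S [A [B [C c]]]] . [A [A [A [A [B [C c]]] :: [B [C c]]] :: [B [C c]]] :: [B [C not [C c]]]]]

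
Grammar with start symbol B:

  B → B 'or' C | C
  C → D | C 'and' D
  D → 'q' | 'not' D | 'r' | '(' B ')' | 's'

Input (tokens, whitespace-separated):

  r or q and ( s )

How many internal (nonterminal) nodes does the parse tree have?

11

[B [B [C [D r]]] or [C [C [D q]] and [D ( [B [C [D s]]] )]]]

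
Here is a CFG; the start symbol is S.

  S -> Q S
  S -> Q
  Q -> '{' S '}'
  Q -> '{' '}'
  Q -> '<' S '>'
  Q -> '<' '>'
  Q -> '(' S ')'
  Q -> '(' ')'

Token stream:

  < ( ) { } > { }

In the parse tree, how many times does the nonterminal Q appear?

[S [Q < [S [Q ( )] [S [Q { }]]] >] [S [Q { }]]]

4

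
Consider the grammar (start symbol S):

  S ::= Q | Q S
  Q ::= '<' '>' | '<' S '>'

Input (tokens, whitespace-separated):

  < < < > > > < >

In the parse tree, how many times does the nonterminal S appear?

4

[S [Q < [S [Q < [S [Q < >]] >]] >] [S [Q < >]]]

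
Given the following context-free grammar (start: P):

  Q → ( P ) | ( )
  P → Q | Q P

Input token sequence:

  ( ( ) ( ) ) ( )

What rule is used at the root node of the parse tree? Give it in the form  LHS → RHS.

P → Q P

[P [Q ( [P [Q ( )] [P [Q ( )]]] )] [P [Q ( )]]]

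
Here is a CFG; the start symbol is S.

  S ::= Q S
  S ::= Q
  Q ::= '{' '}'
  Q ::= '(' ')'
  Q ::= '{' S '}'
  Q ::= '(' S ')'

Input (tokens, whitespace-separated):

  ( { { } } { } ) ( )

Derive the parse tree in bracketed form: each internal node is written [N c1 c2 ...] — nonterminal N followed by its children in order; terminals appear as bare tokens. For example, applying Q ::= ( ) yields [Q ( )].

[S [Q ( [S [Q { [S [Q { }]] }] [S [Q { }]]] )] [S [Q ( )]]]

S
Q S
( S ) S
( Q S ) S
( { S } S ) S
( { Q } S ) S
( { { } } S ) S
( { { } } Q ) S
( { { } } { } ) S
( { { } } { } ) Q
( { { } } { } ) ( )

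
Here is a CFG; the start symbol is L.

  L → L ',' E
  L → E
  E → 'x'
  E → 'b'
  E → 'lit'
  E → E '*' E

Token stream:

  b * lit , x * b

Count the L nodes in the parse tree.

[L [L [E [E b] * [E lit]]] , [E [E x] * [E b]]]

2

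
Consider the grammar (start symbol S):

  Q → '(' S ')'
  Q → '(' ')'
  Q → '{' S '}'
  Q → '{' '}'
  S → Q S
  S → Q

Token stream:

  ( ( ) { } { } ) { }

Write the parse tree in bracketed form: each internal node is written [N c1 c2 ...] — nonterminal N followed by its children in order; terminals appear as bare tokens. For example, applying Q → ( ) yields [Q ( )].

S
Q S
( S ) S
( Q S ) S
( ( ) S ) S
( ( ) Q S ) S
( ( ) { } S ) S
( ( ) { } Q ) S
( ( ) { } { } ) S
( ( ) { } { } ) Q
( ( ) { } { } ) { }

[S [Q ( [S [Q ( )] [S [Q { }] [S [Q { }]]]] )] [S [Q { }]]]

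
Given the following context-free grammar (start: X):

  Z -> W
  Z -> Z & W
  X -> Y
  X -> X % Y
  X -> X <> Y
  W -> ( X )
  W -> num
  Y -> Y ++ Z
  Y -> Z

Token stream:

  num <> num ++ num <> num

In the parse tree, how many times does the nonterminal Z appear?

[X [X [X [Y [Z [W num]]]] <> [Y [Y [Z [W num]]] ++ [Z [W num]]]] <> [Y [Z [W num]]]]

4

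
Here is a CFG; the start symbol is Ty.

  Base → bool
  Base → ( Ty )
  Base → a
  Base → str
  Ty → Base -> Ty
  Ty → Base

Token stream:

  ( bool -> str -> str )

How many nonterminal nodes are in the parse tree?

[Ty [Base ( [Ty [Base bool] -> [Ty [Base str] -> [Ty [Base str]]]] )]]

8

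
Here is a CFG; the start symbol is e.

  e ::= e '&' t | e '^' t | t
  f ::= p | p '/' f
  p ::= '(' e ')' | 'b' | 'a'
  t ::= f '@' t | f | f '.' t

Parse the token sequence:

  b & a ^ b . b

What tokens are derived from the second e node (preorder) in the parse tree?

[e [e [e [t [f [p b]]]] & [t [f [p a]]]] ^ [t [f [p b]] . [t [f [p b]]]]]

b & a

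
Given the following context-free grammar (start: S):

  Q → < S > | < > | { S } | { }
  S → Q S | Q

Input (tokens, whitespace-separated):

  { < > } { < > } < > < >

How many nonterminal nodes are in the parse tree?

[S [Q { [S [Q < >]] }] [S [Q { [S [Q < >]] }] [S [Q < >] [S [Q < >]]]]]

12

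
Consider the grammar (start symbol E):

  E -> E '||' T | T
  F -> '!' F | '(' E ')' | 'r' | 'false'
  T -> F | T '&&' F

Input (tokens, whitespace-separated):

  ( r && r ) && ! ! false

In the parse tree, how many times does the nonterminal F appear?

6

[E [T [T [F ( [E [T [T [F r]] && [F r]]] )]] && [F ! [F ! [F false]]]]]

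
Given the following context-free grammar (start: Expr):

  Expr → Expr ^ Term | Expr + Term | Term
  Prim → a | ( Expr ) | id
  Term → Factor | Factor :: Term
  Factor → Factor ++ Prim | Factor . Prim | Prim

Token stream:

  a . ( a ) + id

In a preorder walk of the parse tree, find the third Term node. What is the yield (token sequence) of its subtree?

[Expr [Expr [Term [Factor [Factor [Prim a]] . [Prim ( [Expr [Term [Factor [Prim a]]]] )]]]] + [Term [Factor [Prim id]]]]

id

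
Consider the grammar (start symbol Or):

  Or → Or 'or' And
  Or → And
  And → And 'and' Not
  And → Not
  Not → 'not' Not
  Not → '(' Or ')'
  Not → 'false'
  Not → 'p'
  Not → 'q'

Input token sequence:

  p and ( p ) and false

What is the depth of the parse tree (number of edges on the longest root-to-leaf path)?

7

[Or [And [And [And [Not p]] and [Not ( [Or [And [Not p]]] )]] and [Not false]]]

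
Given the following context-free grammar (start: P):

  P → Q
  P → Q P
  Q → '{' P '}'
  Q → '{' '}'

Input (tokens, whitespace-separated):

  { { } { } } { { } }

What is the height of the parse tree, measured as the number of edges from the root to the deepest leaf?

5

[P [Q { [P [Q { }] [P [Q { }]]] }] [P [Q { [P [Q { }]] }]]]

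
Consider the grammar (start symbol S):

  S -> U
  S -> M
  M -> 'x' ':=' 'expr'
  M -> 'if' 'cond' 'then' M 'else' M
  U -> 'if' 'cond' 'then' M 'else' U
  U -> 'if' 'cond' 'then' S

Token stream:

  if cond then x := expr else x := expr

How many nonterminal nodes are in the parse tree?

[S [M if cond then [M x := expr] else [M x := expr]]]

4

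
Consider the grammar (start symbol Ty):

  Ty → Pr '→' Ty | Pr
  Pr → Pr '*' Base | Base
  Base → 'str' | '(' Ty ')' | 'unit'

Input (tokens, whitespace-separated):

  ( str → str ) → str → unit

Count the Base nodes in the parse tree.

5

[Ty [Pr [Base ( [Ty [Pr [Base str]] → [Ty [Pr [Base str]]]] )]] → [Ty [Pr [Base str]] → [Ty [Pr [Base unit]]]]]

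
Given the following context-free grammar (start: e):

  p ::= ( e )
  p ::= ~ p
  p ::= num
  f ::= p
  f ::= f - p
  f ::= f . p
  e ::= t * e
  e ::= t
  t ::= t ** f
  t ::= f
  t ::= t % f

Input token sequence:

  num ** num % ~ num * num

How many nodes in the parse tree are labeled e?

2

[e [t [t [t [f [p num]]] ** [f [p num]]] % [f [p ~ [p num]]]] * [e [t [f [p num]]]]]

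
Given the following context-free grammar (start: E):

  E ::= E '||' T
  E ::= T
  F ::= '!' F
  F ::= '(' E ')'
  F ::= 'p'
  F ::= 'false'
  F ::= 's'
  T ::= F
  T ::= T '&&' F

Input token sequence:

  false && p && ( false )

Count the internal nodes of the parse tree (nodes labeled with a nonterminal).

10

[E [T [T [T [F false]] && [F p]] && [F ( [E [T [F false]]] )]]]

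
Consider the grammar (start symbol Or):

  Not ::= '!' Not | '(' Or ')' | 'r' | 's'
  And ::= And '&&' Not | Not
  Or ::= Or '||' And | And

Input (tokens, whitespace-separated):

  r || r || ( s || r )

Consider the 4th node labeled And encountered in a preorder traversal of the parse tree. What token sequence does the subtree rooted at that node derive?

[Or [Or [Or [And [Not r]]] || [And [Not r]]] || [And [Not ( [Or [Or [And [Not s]]] || [And [Not r]]] )]]]

s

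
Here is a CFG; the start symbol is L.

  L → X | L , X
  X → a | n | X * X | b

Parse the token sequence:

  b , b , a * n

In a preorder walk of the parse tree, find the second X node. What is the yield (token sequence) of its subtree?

[L [L [L [X b]] , [X b]] , [X [X a] * [X n]]]

b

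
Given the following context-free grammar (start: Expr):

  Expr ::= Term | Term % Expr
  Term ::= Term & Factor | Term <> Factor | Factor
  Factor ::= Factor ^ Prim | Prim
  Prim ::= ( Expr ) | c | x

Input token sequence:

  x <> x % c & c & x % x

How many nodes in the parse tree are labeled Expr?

[Expr [Term [Term [Factor [Prim x]]] <> [Factor [Prim x]]] % [Expr [Term [Term [Term [Factor [Prim c]]] & [Factor [Prim c]]] & [Factor [Prim x]]] % [Expr [Term [Factor [Prim x]]]]]]

3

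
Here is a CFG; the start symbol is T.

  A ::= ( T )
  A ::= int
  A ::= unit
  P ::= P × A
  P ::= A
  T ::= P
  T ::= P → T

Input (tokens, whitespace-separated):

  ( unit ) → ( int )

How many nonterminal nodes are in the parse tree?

[T [P [A ( [T [P [A unit]]] )]] → [T [P [A ( [T [P [A int]]] )]]]]

12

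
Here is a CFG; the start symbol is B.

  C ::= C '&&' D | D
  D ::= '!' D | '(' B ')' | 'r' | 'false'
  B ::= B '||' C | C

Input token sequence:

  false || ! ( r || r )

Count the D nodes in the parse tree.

5

[B [B [C [D false]]] || [C [D ! [D ( [B [B [C [D r]]] || [C [D r]]] )]]]]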